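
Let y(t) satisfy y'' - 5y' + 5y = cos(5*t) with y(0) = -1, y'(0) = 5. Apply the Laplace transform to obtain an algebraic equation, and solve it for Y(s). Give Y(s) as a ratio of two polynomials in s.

Apply the Laplace transform to the equation.
The derivative rules (L{y''} = s^2 Y - s·y(0) - y'(0) and L{y'} = sY - y(0), with y(0) = -1, y'(0) = 5) turn the left side into (s^2 - 5*s + 5)Y - (-s + 10).
The right side is L{cos(5*t)} = s/(s^2 + 25).
So (s^2 - 5*s + 5)Y = s/(s^2 + 25) + (-s + 10).
Solve for Y(s) and write it as one ratio of polynomials.

Y(s) = (-s^3 + 10*s^2 - 24*s + 250)/(s^4 - 5*s^3 + 30*s^2 - 125*s + 125)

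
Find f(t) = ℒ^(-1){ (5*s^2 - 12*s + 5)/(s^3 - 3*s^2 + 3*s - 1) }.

f(t) = -t^2*exp(t) - 2*t*exp(t) + 5*exp(t)

Factor the denominator: s^3 - 3*s^2 + 3*s - 1 = (s - 1)^3.
Partial fraction decomposition gives [5/(s - 1)] + [-2/(s - 1)^2] + [-2/(s - 1)^3].
Invert each term: 5/(s - 1) ↔ 5e^(t); -2/(s - 1)^2 ↔ -2t·e^(t); -2/(s - 1)^3 ↔ (-1)t^2·e^(t).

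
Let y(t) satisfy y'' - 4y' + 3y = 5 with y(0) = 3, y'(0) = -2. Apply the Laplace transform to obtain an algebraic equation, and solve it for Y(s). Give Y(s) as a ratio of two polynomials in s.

Take the Laplace transform of both sides.
With L{y''} = s^2 Y - s·y(0) - y'(0) and L{y'} = sY - y(0), with y(0) = 3, y'(0) = -2: the LHS transforms to (s^2 - 4*s + 3)Y - (3*s - 14).
The right side is L{5} = 5/s.
So (s^2 - 4*s + 3)Y = 5/s + (3*s - 14).
Isolate Y and clear denominators.

Y(s) = (3*s^2 - 14*s + 5)/(s^3 - 4*s^2 + 3*s)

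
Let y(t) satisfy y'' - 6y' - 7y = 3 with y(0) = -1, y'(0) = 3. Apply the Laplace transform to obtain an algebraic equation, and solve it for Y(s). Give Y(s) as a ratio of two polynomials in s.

Y(s) = (-s^2 + 9*s + 3)/(s^3 - 6*s^2 - 7*s)

Take the Laplace transform of both sides.
With L{y''} = s^2 Y - s·y(0) - y'(0) and L{y'} = sY - y(0), with y(0) = -1, y'(0) = 3: the LHS transforms to (s^2 - 6*s - 7)Y - (-s + 9).
The right side is L{3} = 3/s.
So (s^2 - 6*s - 7)Y = 3/s + (-s + 9).
Divide through and combine into a single rational function.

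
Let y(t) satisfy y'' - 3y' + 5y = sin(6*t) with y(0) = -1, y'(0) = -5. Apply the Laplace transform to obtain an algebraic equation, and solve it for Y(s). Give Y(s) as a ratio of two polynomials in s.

Apply the Laplace transform to the equation.
Using L{y''} = s^2 Y - s·y(0) - y'(0) and L{y'} = sY - y(0), with y(0) = -1, y'(0) = -5, the left side becomes (s^2 - 3*s + 5)Y - (-s - 2).
The right side is L{sin(6*t)} = 6/(s^2 + 36).
So (s^2 - 3*s + 5)Y = 6/(s^2 + 36) + (-s - 2).
Solve for Y(s) and write it as one ratio of polynomials.

Y(s) = (-s^3 - 2*s^2 - 36*s - 66)/(s^4 - 3*s^3 + 41*s^2 - 108*s + 180)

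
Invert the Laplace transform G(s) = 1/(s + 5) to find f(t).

f(t) = exp(-5*t)

Since L{e^(-5t)} = 1/(s + 5), the inverse is e^(-5*t).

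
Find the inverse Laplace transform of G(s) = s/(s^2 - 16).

cosh(4*t)

Since L{cosh(4t)} = s/(s^2 - 16), the inverse is cosh(4*t).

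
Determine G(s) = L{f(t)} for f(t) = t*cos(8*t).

G(s) = (s - 8)*(s + 8)/(s^2 + 64)^2

L{cos(8t)} = s/(s^2 + 64).
Then apply L{t·g(t)} = -d/ds[H(s)] with H(s) = s/(s^2 + 64):
differentiating 1 time and applying the sign gives (s - 8)*(s + 8)/(s^2 + 64)^2.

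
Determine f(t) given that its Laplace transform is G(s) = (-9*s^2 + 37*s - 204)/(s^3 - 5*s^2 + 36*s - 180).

Factor the denominator: s^3 - 5*s^2 + 36*s - 180 = (s - 5)*(s^2 + 36).
Partial fraction decomposition gives [-4/(s - 5)] + [-5*s/(s^2 + 36)] + [12/(s^2 + 36)].
Invert each term: -4/(s - 5) ↔ -4e^(5t); -5·s/(s^2 + 36) ↔ -5cos(6t); 2·6/(s^2 + 36) ↔ 2sin(6t).

f(t) = -4*exp(5*t) + 2*sin(6*t) - 5*cos(6*t)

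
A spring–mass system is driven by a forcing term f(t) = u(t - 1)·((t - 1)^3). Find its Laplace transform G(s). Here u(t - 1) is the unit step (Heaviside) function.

G(s) = 6*exp(-s)/s^4

By the second shifting theorem, L{u(t - c)·g(t - c)} = e^(-cs)·H(s) with c = 1 and H(s) = L{g(t)}.
L{t^3} = 3!/s^4 = 6/s^4.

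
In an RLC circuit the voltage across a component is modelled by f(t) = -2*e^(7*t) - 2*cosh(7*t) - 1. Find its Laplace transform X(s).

By linearity of the Laplace transform, transform each term separately.
(-2)·[L{e^(7t)} = 1/(s - 7)]; L{-1} = -1/s; (-2)·[L{cosh(7t)} = s/(s^2 - 49)].

X(s) = -2*s/(s^2 - 49) - 2/(s - 7) - 1/s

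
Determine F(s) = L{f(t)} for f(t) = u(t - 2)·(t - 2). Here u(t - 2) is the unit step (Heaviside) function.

F(s) = exp(-2*s)/s^2

By the second shifting theorem, L{u(t - c)·g(t - c)} = e^(-cs)·G(s) with c = 2 and G(s) = L{g(t)}.
L{t} = 1!/s^2 = 1/s^2.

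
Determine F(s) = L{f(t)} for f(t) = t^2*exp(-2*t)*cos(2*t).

L{cos(2t)} = s/(s^2 + 4).
Multiplying by e^(-2t) shifts s → s + 2, so L{exp(-2*t)*cos(2*t)} = (s + 2)/((s + 2)^2 + 4).
Then apply L{t^2·g(t)} = (-1)^2 d^2/ds^2[G(s)] with G(s) = (s + 2)/((s + 2)^2 + 4):
differentiating 2 times and applying the sign gives 2*(s + 2)*(s^2 + 4*s - 8)/(s^2 + 4*s + 8)^3.

F(s) = 2*(s + 2)*(s^2 + 4*s - 8)/(s^2 + 4*s + 8)^3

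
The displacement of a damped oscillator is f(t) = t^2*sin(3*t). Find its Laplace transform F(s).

F(s) = 18*(s^2 - 3)/(s^2 + 9)^3

L{sin(3t)} = 3/(s^2 + 9).
Then apply L{t^2·g(t)} = (-1)^2 d^2/ds^2[G(s)] with G(s) = 3/(s^2 + 9):
differentiating 2 times and applying the sign gives 18*(s^2 - 3)/(s^2 + 9)^3.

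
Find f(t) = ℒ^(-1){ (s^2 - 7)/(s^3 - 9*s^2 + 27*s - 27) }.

f(t) = t^2*exp(3*t) + 6*t*exp(3*t) + exp(3*t)

Factor the denominator: s^3 - 9*s^2 + 27*s - 27 = (s - 3)^3.
Partial fraction decomposition gives [1/(s - 3)] + [6/(s - 3)^2] + [2/(s - 3)^3].
Invert each term: 1/(s - 3) ↔ e^(3t); 6/(s - 3)^2 ↔ 6t·e^(3t); 2/(s - 3)^3 ↔ (1)t^2·e^(3t).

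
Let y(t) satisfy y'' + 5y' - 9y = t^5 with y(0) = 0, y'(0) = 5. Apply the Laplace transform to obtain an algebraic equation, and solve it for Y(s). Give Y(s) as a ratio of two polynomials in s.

Apply the Laplace transform to the equation.
The derivative rules (L{y''} = s^2 Y - s·y(0) - y'(0) and L{y'} = sY - y(0), with y(0) = 0, y'(0) = 5) turn the left side into (s^2 + 5*s - 9)Y - (5).
The right side is L{t^5} = 120/s^6.
So (s^2 + 5*s - 9)Y = 120/s^6 + (5).
Solve for Y(s) and write it as one ratio of polynomials.

Y(s) = (5*s^6 + 120)/(s^8 + 5*s^7 - 9*s^6)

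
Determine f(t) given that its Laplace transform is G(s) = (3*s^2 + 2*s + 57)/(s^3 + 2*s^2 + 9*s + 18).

Factor the denominator: s^3 + 2*s^2 + 9*s + 18 = (s + 2)*(s^2 + 9).
Partial fraction decomposition gives [5/(s + 2)] + [-2*s/(s^2 + 9)] + [6/(s^2 + 9)].
Invert each term: 5/(s + 2) ↔ 5e^(-2t); -2·s/(s^2 + 9) ↔ -2cos(3t); 2·3/(s^2 + 9) ↔ 2sin(3t).

f(t) = 2*sin(3*t) - 2*cos(3*t) + 5*exp(-2*t)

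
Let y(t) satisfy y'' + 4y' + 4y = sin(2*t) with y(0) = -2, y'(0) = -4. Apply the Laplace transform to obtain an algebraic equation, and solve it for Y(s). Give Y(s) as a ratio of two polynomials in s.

Apply the Laplace transform to the equation.
Using L{y''} = s^2 Y - s·y(0) - y'(0) and L{y'} = sY - y(0), with y(0) = -2, y'(0) = -4, the left side becomes (s^2 + 4*s + 4)Y - (-2*s - 12).
The right side is L{sin(2*t)} = 2/(s^2 + 4).
So (s^2 + 4*s + 4)Y = 2/(s^2 + 4) + (-2*s - 12).
Isolate Y and clear denominators.

Y(s) = (-2*s^3 - 12*s^2 - 8*s - 46)/(s^4 + 4*s^3 + 8*s^2 + 16*s + 16)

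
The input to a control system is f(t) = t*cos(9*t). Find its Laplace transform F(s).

F(s) = (s - 9)*(s + 9)/(s^2 + 81)^2

L{cos(9t)} = s/(s^2 + 81).
Then apply L{t·g(t)} = -d/ds[G(s)] with G(s) = s/(s^2 + 81):
differentiating 1 time and applying the sign gives (s - 9)*(s + 9)/(s^2 + 81)^2.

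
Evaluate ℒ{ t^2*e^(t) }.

L{e^(t)} = 1/(s - 1).
Then apply L{t^2·g(t)} = (-1)^2 d^2/ds^2[G(s)] with G(s) = 1/(s - 1):
differentiating 2 times and applying the sign gives 2/(s - 1)^3.

2/(s - 1)^3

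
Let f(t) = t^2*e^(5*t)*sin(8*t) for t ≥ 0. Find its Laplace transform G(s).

L{sin(8t)} = 8/(s^2 + 64).
Multiplying by e^(5t) shifts s → s - 5, so L{e^(5*t)*sin(8*t)} = 8/((s - 5)^2 + 64).
Then apply L{t^2·g(t)} = (-1)^2 d^2/ds^2[H(s)] with H(s) = 8/((s - 5)^2 + 64):
differentiating 2 times and applying the sign gives 16*(3*s^2 - 30*s + 11)/(s^2 - 10*s + 89)^3.

G(s) = 16*(3*s^2 - 30*s + 11)/(s^2 - 10*s + 89)^3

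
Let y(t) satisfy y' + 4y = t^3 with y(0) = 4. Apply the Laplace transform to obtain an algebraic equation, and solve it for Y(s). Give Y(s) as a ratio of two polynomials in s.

Y(s) = (4*s^4 + 6)/(s^5 + 4*s^4)

Apply the Laplace transform to the equation.
With L{y'} = sY - y(0) = sY - 4: the LHS transforms to (s + 4)Y - (4).
The right side is L{t^3} = 6/s^4.
So (s + 4)Y = 6/s^4 + (4).
Solve for Y(s) and write it as one ratio of polynomials.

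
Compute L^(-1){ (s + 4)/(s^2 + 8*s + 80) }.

Rewrite the denominator: s^2 + 8*s + 80 = (s + 4)^2 + 64.
The form in (s + 4) signals a first-shifting-theorem factor e^(-4t).
Since L{cos(8t)} = s/(s^2 + 64), the inverse is e^(-4*t)*cos(8*t).

exp(-4*t)*cos(8*t)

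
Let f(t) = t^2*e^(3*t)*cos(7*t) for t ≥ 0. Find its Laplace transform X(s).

X(s) = 2*(s - 3)*(s^2 - 6*s - 138)/(s^2 - 6*s + 58)^3

L{cos(7t)} = s/(s^2 + 49).
Multiplying by e^(3t) shifts s → s - 3, so L{e^(3*t)*cos(7*t)} = (s - 3)/((s - 3)^2 + 49).
Then apply L{t^2·g(t)} = (-1)^2 d^2/ds^2[G(s)] with G(s) = (s - 3)/((s - 3)^2 + 49):
differentiating 2 times and applying the sign gives 2*(s - 3)*(s^2 - 6*s - 138)/(s^2 - 6*s + 58)^3.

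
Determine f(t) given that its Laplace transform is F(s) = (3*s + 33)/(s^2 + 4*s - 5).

f(t) = 6*exp(t) - 3*exp(-5*t)

Factor the denominator: s^2 + 4*s - 5 = (s - 1)*(s + 5).
Partial fraction decomposition gives [6/(s - 1)] + [-3/(s + 5)].
Invert each term: 6/(s - 1) ↔ 6e^(t); -3/(s + 5) ↔ -3e^(-5t).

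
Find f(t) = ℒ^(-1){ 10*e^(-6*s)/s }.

The factor e^(-6s) signals a time shift by c = 6 (second shifting theorem).
L{10} = 10/s, so L^-1{10/s} = 10.
Hence the inverse is u(t - 6) times that function evaluated at t - 6.

f(t) = Heaviside(t - 6)*(10)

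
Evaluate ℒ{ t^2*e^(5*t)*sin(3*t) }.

18*(s^2 - 10*s + 22)/(s^2 - 10*s + 34)^3

L{sin(3t)} = 3/(s^2 + 9).
Multiplying by e^(5t) shifts s → s - 5, so L{e^(5*t)*sin(3*t)} = 3/((s - 5)^2 + 9).
Then apply L{t^2·g(t)} = (-1)^2 d^2/ds^2[G(s)] with G(s) = 3/((s - 5)^2 + 9):
differentiating 2 times and applying the sign gives 18*(s^2 - 10*s + 22)/(s^2 - 10*s + 34)^3.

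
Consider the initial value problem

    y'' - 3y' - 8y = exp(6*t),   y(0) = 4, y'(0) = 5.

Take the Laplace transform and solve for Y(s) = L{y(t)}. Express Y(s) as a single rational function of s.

Y(s) = (4*s^2 - 31*s + 43)/(s^3 - 9*s^2 + 10*s + 48)

Take the Laplace transform of both sides.
The derivative rules (L{y''} = s^2 Y - s·y(0) - y'(0) and L{y'} = sY - y(0), with y(0) = 4, y'(0) = 5) turn the left side into (s^2 - 3*s - 8)Y - (4*s - 7).
The right side is L{exp(6*t)} = 1/(s - 6).
So (s^2 - 3*s - 8)Y = 1/(s - 6) + (4*s - 7).
Isolate Y and clear denominators.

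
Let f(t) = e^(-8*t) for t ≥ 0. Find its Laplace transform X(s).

X(s) = 1/(s + 8)

L{e^(-8t)} = 1/(s + 8).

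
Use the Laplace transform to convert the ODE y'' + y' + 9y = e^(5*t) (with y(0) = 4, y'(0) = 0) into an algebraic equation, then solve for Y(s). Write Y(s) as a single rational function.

Apply the Laplace transform to the equation.
The derivative rules (L{y''} = s^2 Y - s·y(0) - y'(0) and L{y'} = sY - y(0), with y(0) = 4, y'(0) = 0) turn the left side into (s^2 + s + 9)Y - (4*s + 4).
The right side is L{e^(5*t)} = 1/(s - 5).
So (s^2 + s + 9)Y = 1/(s - 5) + (4*s + 4).
Isolate Y and clear denominators.

Y(s) = (4*s^2 - 16*s - 19)/(s^3 - 4*s^2 + 4*s - 45)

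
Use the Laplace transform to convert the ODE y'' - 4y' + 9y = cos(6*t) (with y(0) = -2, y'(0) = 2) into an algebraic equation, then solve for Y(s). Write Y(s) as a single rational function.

Laplace-transform each side.
Using L{y''} = s^2 Y - s·y(0) - y'(0) and L{y'} = sY - y(0), with y(0) = -2, y'(0) = 2, the left side becomes (s^2 - 4*s + 9)Y - (-2*s + 10).
The right side is L{cos(6*t)} = s/(s^2 + 36).
So (s^2 - 4*s + 9)Y = s/(s^2 + 36) + (-2*s + 10).
Solve for Y(s) and write it as one ratio of polynomials.

Y(s) = (-2*s^3 + 10*s^2 - 71*s + 360)/(s^4 - 4*s^3 + 45*s^2 - 144*s + 324)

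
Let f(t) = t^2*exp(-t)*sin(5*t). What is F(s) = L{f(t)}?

F(s) = 10*(3*s^2 + 6*s - 22)/(s^2 + 2*s + 26)^3

L{sin(5t)} = 5/(s^2 + 25).
Multiplying by e^(-t) shifts s → s + 1, so L{exp(-t)*sin(5*t)} = 5/((s + 1)^2 + 25).
Then apply L{t^2·g(t)} = (-1)^2 d^2/ds^2[G(s)] with G(s) = 5/((s + 1)^2 + 25):
differentiating 2 times and applying the sign gives 10*(3*s^2 + 6*s - 22)/(s^2 + 2*s + 26)^3.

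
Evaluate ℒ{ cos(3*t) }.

s/(s^2 + 9)

L{cos(3t)} = s/(s^2 + 9).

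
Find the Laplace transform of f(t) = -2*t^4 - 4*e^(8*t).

By linearity of the Laplace transform, transform each term separately.
(-2)·[L{t^4} = 4!/s^5 = 24/s^5]; (-4)·[L{e^(8t)} = 1/(s - 8)].

-4/(s - 8) - 48/s^5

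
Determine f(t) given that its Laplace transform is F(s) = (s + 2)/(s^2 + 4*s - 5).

Rewrite the denominator: s^2 + 4*s - 5 = (s + 2)^2 - 9.
The form in (s + 2) signals a first-shifting-theorem factor e^(-2t).
Since L{cosh(3t)} = s/(s^2 - 9), the inverse is e^(-2*t)*cosh(3*t).

f(t) = exp(-2*t)*cosh(3*t)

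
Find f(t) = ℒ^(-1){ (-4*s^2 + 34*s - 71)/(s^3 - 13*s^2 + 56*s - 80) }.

f(t) = -t*exp(4*t) - exp(5*t) - 3*exp(4*t)

Factor the denominator: s^3 - 13*s^2 + 56*s - 80 = (s - 5)*(s - 4)^2.
Partial fraction decomposition gives [-3/(s - 4)] + [-1/(s - 4)^2] + [-1/(s - 5)].
Invert each term: -3/(s - 4) ↔ -3e^(4t); -1/(s - 4)^2 ↔ -t·e^(4t); -1/(s - 5) ↔ -e^(5t).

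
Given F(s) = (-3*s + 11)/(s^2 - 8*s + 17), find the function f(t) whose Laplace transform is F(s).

f(t) = -exp(4*t)*sin(t) - 3*exp(4*t)*cos(t)

Complete the square in the denominator: s^2 - 8*s + 17 = (s - 4)^2 + 1^2.
Split the numerator to match: -3*s + 11 = -3·(s - 4) - 1·1.
Invert each term: -3·(s - 4)/((s - 4)^2 + 1) ↔ -3e^(4t)cos(t); -1·1/((s - 4)^2 + 1) ↔ -e^(4t)sin(t).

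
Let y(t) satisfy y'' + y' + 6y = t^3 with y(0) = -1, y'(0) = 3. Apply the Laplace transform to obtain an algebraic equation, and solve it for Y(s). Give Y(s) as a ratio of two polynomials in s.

Laplace-transform each side.
With L{y''} = s^2 Y - s·y(0) - y'(0) and L{y'} = sY - y(0), with y(0) = -1, y'(0) = 3: the LHS transforms to (s^2 + s + 6)Y - (-s + 2).
The right side is L{t^3} = 6/s^4.
So (s^2 + s + 6)Y = 6/s^4 + (-s + 2).
Solve for Y(s) and write it as one ratio of polynomials.

Y(s) = (-s^5 + 2*s^4 + 6)/(s^6 + s^5 + 6*s^4)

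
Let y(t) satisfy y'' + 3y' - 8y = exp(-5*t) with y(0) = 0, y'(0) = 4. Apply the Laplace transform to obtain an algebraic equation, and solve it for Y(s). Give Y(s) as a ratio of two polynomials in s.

Y(s) = (4*s + 21)/(s^3 + 8*s^2 + 7*s - 40)

Take the Laplace transform of both sides.
With L{y''} = s^2 Y - s·y(0) - y'(0) and L{y'} = sY - y(0), with y(0) = 0, y'(0) = 4: the LHS transforms to (s^2 + 3*s - 8)Y - (4).
The right side is L{exp(-5*t)} = 1/(s + 5).
So (s^2 + 3*s - 8)Y = 1/(s + 5) + (4).
Isolate Y and clear denominators.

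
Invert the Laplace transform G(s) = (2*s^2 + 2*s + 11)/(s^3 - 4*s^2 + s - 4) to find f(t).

f(t) = 3*exp(4*t) - 2*sin(t) - cos(t)

Factor the denominator: s^3 - 4*s^2 + s - 4 = (s - 4)*(s^2 + 1).
Partial fraction decomposition gives [3/(s - 4)] + [-s/(s^2 + 1)] + [-2/(s^2 + 1)].
Invert each term: 3/(s - 4) ↔ 3e^(4t); -1·s/(s^2 + 1) ↔ -cos(t); -2·1/(s^2 + 1) ↔ -2sin(t).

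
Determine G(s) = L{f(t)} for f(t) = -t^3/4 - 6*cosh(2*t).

G(s) = -6*s/(s^2 - 4) - 3/(2*s^4)

By linearity of the Laplace transform, transform each term separately.
(-1/4)·[L{t^3} = 3!/s^4 = 6/s^4]; (-6)·[L{cosh(2t)} = s/(s^2 - 4)].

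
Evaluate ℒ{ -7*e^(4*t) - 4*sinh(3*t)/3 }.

-4/(s^2 - 9) - 7/(s - 4)

Apply the Laplace transform termwise.
(-4/3)·[L{sinh(3t)} = 3/(s^2 - 9)]; (-7)·[L{e^(4t)} = 1/(s - 4)].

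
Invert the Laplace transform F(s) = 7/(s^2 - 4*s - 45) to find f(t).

Rewrite the denominator: s^2 - 4*s - 45 = (s - 2)^2 - 49.
The form in (s - 2) signals a first-shifting-theorem factor e^(2t).
Since L{sinh(7t)} = 7/(s^2 - 49), the inverse is e^(2*t)*sinh(7*t).

f(t) = exp(2*t)*sinh(7*t)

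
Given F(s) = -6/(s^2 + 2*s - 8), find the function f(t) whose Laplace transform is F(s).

Rewrite the denominator: s^2 + 2*s - 8 = (s + 1)^2 - 9.
The form in (s + 1) signals a first-shifting-theorem factor e^(-t).
Since L{sinh(3t)} = 3/(s^2 - 9), the inverse is exp(-t)*sinh(3*t), scaled by -2.

f(t) = -2*exp(-t)*sinh(3*t)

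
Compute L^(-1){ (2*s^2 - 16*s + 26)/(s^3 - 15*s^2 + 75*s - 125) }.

Factor the denominator: s^3 - 15*s^2 + 75*s - 125 = (s - 5)^3.
Partial fraction decomposition gives [2/(s - 5)] + [4/(s - 5)^2] + [-4/(s - 5)^3].
Invert each term: 2/(s - 5) ↔ 2e^(5t); 4/(s - 5)^2 ↔ 4t·e^(5t); -4/(s - 5)^3 ↔ (-2)t^2·e^(5t).

-2*t^2*exp(5*t) + 4*t*exp(5*t) + 2*exp(5*t)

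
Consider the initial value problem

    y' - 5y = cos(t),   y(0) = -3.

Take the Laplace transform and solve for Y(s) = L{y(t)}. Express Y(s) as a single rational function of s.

Laplace-transform each side.
Using L{y'} = sY - y(0) = sY - (-3), the left side becomes (s - 5)Y - (-3).
The right side is L{cos(t)} = s/(s^2 + 1).
So (s - 5)Y = s/(s^2 + 1) + (-3).
Isolate Y and clear denominators.

Y(s) = (-3*s^2 + s - 3)/(s^3 - 5*s^2 + s - 5)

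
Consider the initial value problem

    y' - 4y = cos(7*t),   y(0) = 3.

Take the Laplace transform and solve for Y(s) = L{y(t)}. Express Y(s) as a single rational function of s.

Laplace-transform each side.
The derivative rules (L{y'} = sY - y(0) = sY - 3) turn the left side into (s - 4)Y - (3).
The right side is L{cos(7*t)} = s/(s^2 + 49).
So (s - 4)Y = s/(s^2 + 49) + (3).
Divide through and combine into a single rational function.

Y(s) = (3*s^2 + s + 147)/(s^3 - 4*s^2 + 49*s - 196)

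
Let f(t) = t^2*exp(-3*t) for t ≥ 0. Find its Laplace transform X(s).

L{e^(-3t)} = 1/(s + 3).
Then apply L{t^2·g(t)} = (-1)^2 d^2/ds^2[G(s)] with G(s) = 1/(s + 3):
differentiating 2 times and applying the sign gives 2/(s + 3)^3.

X(s) = 2/(s + 3)^3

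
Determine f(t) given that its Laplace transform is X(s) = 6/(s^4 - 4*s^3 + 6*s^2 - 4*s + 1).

f(t) = t^3*exp(t)

Rewrite the denominator: s^4 - 4*s^3 + 6*s^2 - 4*s + 1 = (s - 1)^4.
The form in (s - 1) signals a first-shifting-theorem factor e^(t).
Since L{t^3} = 3!/s^4 = 6/s^4, the inverse is t^3*e^(t).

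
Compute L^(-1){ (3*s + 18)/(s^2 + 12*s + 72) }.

3*exp(-6*t)*cos(6*t)

Rewrite the denominator: s^2 + 12*s + 72 = (s + 6)^2 + 36.
The form in (s + 6) signals a first-shifting-theorem factor e^(-6t).
Since L{cos(6t)} = s/(s^2 + 36), the inverse is e^(-6*t)*cos(6*t), scaled by 3.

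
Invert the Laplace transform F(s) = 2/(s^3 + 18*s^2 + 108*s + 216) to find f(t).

Rewrite the denominator: s^3 + 18*s^2 + 108*s + 216 = (s + 6)^3.
The form in (s + 6) signals a first-shifting-theorem factor e^(-6t).
Since L{t^2} = 2!/s^3 = 2/s^3, the inverse is t^2*exp(-6*t).

f(t) = t^2*exp(-6*t)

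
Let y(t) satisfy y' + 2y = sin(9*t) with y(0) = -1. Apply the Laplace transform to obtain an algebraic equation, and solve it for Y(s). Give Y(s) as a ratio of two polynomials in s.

Y(s) = (-s^2 - 72)/(s^3 + 2*s^2 + 81*s + 162)

Take the Laplace transform of both sides.
Using L{y'} = sY - y(0) = sY - (-1), the left side becomes (s + 2)Y - (-1).
The right side is L{sin(9*t)} = 9/(s^2 + 81).
So (s + 2)Y = 9/(s^2 + 81) + (-1).
Isolate Y and clear denominators.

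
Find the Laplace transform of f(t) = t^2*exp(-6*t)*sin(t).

2*(3*s^2 + 36*s + 107)/(s^2 + 12*s + 37)^3

L{sin(t)} = 1/(s^2 + 1).
Multiplying by e^(-6t) shifts s → s + 6, so L{exp(-6*t)*sin(t)} = 1/((s + 6)^2 + 1).
Then apply L{t^2·g(t)} = (-1)^2 d^2/ds^2[G(s)] with G(s) = 1/((s + 6)^2 + 1):
differentiating 2 times and applying the sign gives 2*(3*s^2 + 36*s + 107)/(s^2 + 12*s + 37)^3.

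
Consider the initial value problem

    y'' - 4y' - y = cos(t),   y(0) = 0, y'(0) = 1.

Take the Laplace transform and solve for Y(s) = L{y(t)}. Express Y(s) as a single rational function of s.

Transform both sides with L{·}.
The derivative rules (L{y''} = s^2 Y - s·y(0) - y'(0) and L{y'} = sY - y(0), with y(0) = 0, y'(0) = 1) turn the left side into (s^2 - 4*s - 1)Y - (1).
The right side is L{cos(t)} = s/(s^2 + 1).
So (s^2 - 4*s - 1)Y = s/(s^2 + 1) + (1).
Divide through and combine into a single rational function.

Y(s) = (s^2 + s + 1)/(s^4 - 4*s^3 - 4*s - 1)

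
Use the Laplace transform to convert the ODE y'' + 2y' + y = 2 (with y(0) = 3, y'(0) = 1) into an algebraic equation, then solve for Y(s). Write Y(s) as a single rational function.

Apply the Laplace transform to the equation.
Using L{y''} = s^2 Y - s·y(0) - y'(0) and L{y'} = sY - y(0), with y(0) = 3, y'(0) = 1, the left side becomes (s^2 + 2*s + 1)Y - (3*s + 7).
The right side is L{2} = 2/s.
So (s^2 + 2*s + 1)Y = 2/s + (3*s + 7).
Divide through and combine into a single rational function.

Y(s) = (3*s^2 + 7*s + 2)/(s^3 + 2*s^2 + s)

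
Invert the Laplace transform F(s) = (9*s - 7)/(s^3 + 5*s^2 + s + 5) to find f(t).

Factor the denominator: s^3 + 5*s^2 + s + 5 = (s + 5)*(s^2 + 1).
Partial fraction decomposition gives [-2/(s + 5)] + [2*s/(s^2 + 1)] + [-1/(s^2 + 1)].
Invert each term: -2/(s + 5) ↔ -2e^(-5t); 2·s/(s^2 + 1) ↔ 2cos(t); -1·1/(s^2 + 1) ↔ -sin(t).

f(t) = -sin(t) + 2*cos(t) - 2*exp(-5*t)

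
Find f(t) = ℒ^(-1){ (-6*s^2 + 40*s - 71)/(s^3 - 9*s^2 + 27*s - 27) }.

Factor the denominator: s^3 - 9*s^2 + 27*s - 27 = (s - 3)^3.
Partial fraction decomposition gives [-6/(s - 3)] + [4/(s - 3)^2] + [-5/(s - 3)^3].
Invert each term: -6/(s - 3) ↔ -6e^(3t); 4/(s - 3)^2 ↔ 4t·e^(3t); -5/(s - 3)^3 ↔ (-5/2)t^2·e^(3t).

f(t) = -5*t^2*exp(3*t)/2 + 4*t*exp(3*t) - 6*exp(3*t)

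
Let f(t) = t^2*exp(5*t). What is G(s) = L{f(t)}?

L{t^2} = 2!/s^3 = 2/s^3.
By the first shifting theorem, multiplying by e^(5t) replaces s with s - 5.

G(s) = 2/(s - 5)^3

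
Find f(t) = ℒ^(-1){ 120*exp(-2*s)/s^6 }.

The factor e^(-2s) signals a time shift by c = 2 (second shifting theorem).
L{t^5} = 5!/s^6 = 120/s^6, so L^-1{120/s^6} = t^5.
Hence the inverse is u(t - 2) times that function evaluated at t - 2.

f(t) = Heaviside(t - 2)*((t - 2)^5)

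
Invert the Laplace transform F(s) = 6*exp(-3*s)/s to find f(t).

f(t) = Heaviside(t - 3)*(6)

The factor e^(-3s) signals a time shift by c = 3 (second shifting theorem).
L{6} = 6/s, so L^-1{6/s} = 6.
Hence the inverse is u(t - 3) times that function evaluated at t - 3.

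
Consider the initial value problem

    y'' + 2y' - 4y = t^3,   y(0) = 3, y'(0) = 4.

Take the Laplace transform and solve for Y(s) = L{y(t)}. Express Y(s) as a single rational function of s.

Y(s) = (3*s^5 + 10*s^4 + 6)/(s^6 + 2*s^5 - 4*s^4)

Laplace-transform each side.
The derivative rules (L{y''} = s^2 Y - s·y(0) - y'(0) and L{y'} = sY - y(0), with y(0) = 3, y'(0) = 4) turn the left side into (s^2 + 2*s - 4)Y - (3*s + 10).
The right side is L{t^3} = 6/s^4.
So (s^2 + 2*s - 4)Y = 6/s^4 + (3*s + 10).
Isolate Y and clear denominators.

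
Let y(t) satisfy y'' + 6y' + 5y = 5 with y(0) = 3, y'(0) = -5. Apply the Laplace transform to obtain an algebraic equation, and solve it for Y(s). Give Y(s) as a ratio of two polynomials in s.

Transform both sides with L{·}.
The derivative rules (L{y''} = s^2 Y - s·y(0) - y'(0) and L{y'} = sY - y(0), with y(0) = 3, y'(0) = -5) turn the left side into (s^2 + 6*s + 5)Y - (3*s + 13).
The right side is L{5} = 5/s.
So (s^2 + 6*s + 5)Y = 5/s + (3*s + 13).
Divide through and combine into a single rational function.

Y(s) = (3*s^2 + 13*s + 5)/(s^3 + 6*s^2 + 5*s)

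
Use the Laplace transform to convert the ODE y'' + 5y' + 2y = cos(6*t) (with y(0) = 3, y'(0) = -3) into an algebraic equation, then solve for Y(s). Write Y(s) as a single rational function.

Y(s) = (3*s^3 + 12*s^2 + 109*s + 432)/(s^4 + 5*s^3 + 38*s^2 + 180*s + 72)

Laplace-transform each side.
The derivative rules (L{y''} = s^2 Y - s·y(0) - y'(0) and L{y'} = sY - y(0), with y(0) = 3, y'(0) = -3) turn the left side into (s^2 + 5*s + 2)Y - (3*s + 12).
The right side is L{cos(6*t)} = s/(s^2 + 36).
So (s^2 + 5*s + 2)Y = s/(s^2 + 36) + (3*s + 12).
Divide through and combine into a single rational function.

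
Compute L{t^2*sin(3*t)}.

18*(s^2 - 3)/(s^2 + 9)^3

L{sin(3t)} = 3/(s^2 + 9).
Then apply L{t^2·g(t)} = (-1)^2 d^2/ds^2[G(s)] with G(s) = 3/(s^2 + 9):
differentiating 2 times and applying the sign gives 18*(s^2 - 3)/(s^2 + 9)^3.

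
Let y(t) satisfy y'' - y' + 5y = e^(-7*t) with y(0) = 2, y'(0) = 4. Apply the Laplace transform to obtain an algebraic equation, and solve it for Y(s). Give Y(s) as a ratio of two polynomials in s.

Take the Laplace transform of both sides.
Using L{y''} = s^2 Y - s·y(0) - y'(0) and L{y'} = sY - y(0), with y(0) = 2, y'(0) = 4, the left side becomes (s^2 - s + 5)Y - (2*s + 2).
The right side is L{e^(-7*t)} = 1/(s + 7).
So (s^2 - s + 5)Y = 1/(s + 7) + (2*s + 2).
Isolate Y and clear denominators.

Y(s) = (2*s^2 + 16*s + 15)/(s^3 + 6*s^2 - 2*s + 35)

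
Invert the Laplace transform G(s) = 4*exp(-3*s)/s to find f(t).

f(t) = Heaviside(t - 3)*(4)

The factor e^(-3s) signals a time shift by c = 3 (second shifting theorem).
L{4} = 4/s, so L^-1{4/s} = 4.
Hence the inverse is u(t - 3) times that function evaluated at t - 3.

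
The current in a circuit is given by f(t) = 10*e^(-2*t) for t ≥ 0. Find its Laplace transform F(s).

L{10} = 10/s.
By the first shifting theorem, multiplying by e^(-2t) replaces s with s + 2.

F(s) = 10/(s + 2)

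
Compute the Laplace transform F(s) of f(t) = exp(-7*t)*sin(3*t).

F(s) = 3/((s + 7)^2 + 9)

L{sin(3t)} = 3/(s^2 + 9).
By the first shifting theorem, multiplying by e^(-7t) replaces s with s + 7.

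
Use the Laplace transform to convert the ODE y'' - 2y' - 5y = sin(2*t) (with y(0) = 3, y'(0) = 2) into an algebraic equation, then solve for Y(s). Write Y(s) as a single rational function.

Y(s) = (3*s^3 - 4*s^2 + 12*s - 14)/(s^4 - 2*s^3 - s^2 - 8*s - 20)

Laplace-transform each side.
Using L{y''} = s^2 Y - s·y(0) - y'(0) and L{y'} = sY - y(0), with y(0) = 3, y'(0) = 2, the left side becomes (s^2 - 2*s - 5)Y - (3*s - 4).
The right side is L{sin(2*t)} = 2/(s^2 + 4).
So (s^2 - 2*s - 5)Y = 2/(s^2 + 4) + (3*s - 4).
Solve for Y(s) and write it as one ratio of polynomials.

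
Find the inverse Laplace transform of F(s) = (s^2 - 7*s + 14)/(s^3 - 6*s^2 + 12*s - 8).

Factor the denominator: s^3 - 6*s^2 + 12*s - 8 = (s - 2)^3.
Partial fraction decomposition gives [1/(s - 2)] + [-3/(s - 2)^2] + [4/(s - 2)^3].
Invert each term: 1/(s - 2) ↔ e^(2t); -3/(s - 2)^2 ↔ -3t·e^(2t); 4/(s - 2)^3 ↔ (2)t^2·e^(2t).

2*t^2*exp(2*t) - 3*t*exp(2*t) + exp(2*t)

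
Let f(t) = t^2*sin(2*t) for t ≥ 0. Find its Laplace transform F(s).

F(s) = 4*(3*s^2 - 4)/(s^2 + 4)^3

L{sin(2t)} = 2/(s^2 + 4).
Then apply L{t^2·g(t)} = (-1)^2 d^2/ds^2[G(s)] with G(s) = 2/(s^2 + 4):
differentiating 2 times and applying the sign gives 4*(3*s^2 - 4)/(s^2 + 4)^3.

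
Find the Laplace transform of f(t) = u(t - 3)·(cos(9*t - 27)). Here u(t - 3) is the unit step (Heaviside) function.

By the second shifting theorem, L{u(t - c)·g(t - c)} = e^(-cs)·G(s) with c = 3 and G(s) = L{g(t)}.
L{cos(9t)} = s/(s^2 + 81).

s*exp(-3*s)/(s^2 + 81)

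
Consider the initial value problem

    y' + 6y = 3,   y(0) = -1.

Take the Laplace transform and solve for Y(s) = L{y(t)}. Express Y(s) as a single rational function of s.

Apply the Laplace transform to the equation.
Using L{y'} = sY - y(0) = sY - (-1), the left side becomes (s + 6)Y - (-1).
The right side is L{3} = 3/s.
So (s + 6)Y = 3/s + (-1).
Divide through and combine into a single rational function.

Y(s) = (-s + 3)/(s^2 + 6*s)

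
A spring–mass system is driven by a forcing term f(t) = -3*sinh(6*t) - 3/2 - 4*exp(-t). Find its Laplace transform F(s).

Apply the Laplace transform termwise.
(-4)·[L{e^(-t)} = 1/(s + 1)]; L{-3/2} = (-3/2)/s; (-3)·[L{sinh(6t)} = 6/(s^2 - 36)].

F(s) = -18/(s^2 - 36) - 4/(s + 1) - 3/(2*s)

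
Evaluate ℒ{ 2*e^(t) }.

2/(s - 1)

L{2} = 2/s.
By the first shifting theorem, multiplying by e^(t) replaces s with s - 1.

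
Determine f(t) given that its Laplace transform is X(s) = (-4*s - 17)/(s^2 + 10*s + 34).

Complete the square in the denominator: s^2 + 10*s + 34 = (s + 5)^2 + 3^2.
Split the numerator to match: -4*s - 17 = -4·(s + 5) + 1·3.
Invert each term: -4·(s + 5)/((s + 5)^2 + 9) ↔ -4e^(-5t)cos(3t); 1·3/((s + 5)^2 + 9) ↔ e^(-5t)sin(3t).

f(t) = exp(-5*t)*sin(3*t) - 4*exp(-5*t)*cos(3*t)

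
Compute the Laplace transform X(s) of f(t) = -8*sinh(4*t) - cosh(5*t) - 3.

By linearity of the Laplace transform, transform each term separately.
(-8)·[L{sinh(4t)} = 4/(s^2 - 16)]; L{-3} = -3/s; (-1)·[L{cosh(5t)} = s/(s^2 - 25)].

X(s) = -s/(s^2 - 25) - 32/(s^2 - 16) - 3/s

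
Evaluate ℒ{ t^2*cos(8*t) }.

L{cos(8t)} = s/(s^2 + 64).
Then apply L{t^2·g(t)} = (-1)^2 d^2/ds^2[G(s)] with G(s) = s/(s^2 + 64):
differentiating 2 times and applying the sign gives 2*s*(s^2 - 192)/(s^2 + 64)^3.

2*s*(s^2 - 192)/(s^2 + 64)^3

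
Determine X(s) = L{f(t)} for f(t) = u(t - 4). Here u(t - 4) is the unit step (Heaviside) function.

X(s) = exp(-4*s)/s

By the second shifting theorem, L{u(t - c)·g(t - c)} = e^(-cs)·G(s) with c = 4 and G(s) = L{g(t)}.
L{1} = 1/s.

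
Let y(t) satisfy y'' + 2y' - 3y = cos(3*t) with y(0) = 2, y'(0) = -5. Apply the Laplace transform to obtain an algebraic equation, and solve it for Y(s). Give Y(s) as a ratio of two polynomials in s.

Transform both sides with L{·}.
The derivative rules (L{y''} = s^2 Y - s·y(0) - y'(0) and L{y'} = sY - y(0), with y(0) = 2, y'(0) = -5) turn the left side into (s^2 + 2*s - 3)Y - (2*s - 1).
The right side is L{cos(3*t)} = s/(s^2 + 9).
So (s^2 + 2*s - 3)Y = s/(s^2 + 9) + (2*s - 1).
Solve for Y(s) and write it as one ratio of polynomials.

Y(s) = (2*s^3 - s^2 + 19*s - 9)/(s^4 + 2*s^3 + 6*s^2 + 18*s - 27)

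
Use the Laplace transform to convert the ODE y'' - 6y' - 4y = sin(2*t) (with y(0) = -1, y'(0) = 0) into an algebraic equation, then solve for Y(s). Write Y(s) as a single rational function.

Y(s) = (-s^3 + 6*s^2 - 4*s + 26)/(s^4 - 6*s^3 - 24*s - 16)

Transform both sides with L{·}.
With L{y''} = s^2 Y - s·y(0) - y'(0) and L{y'} = sY - y(0), with y(0) = -1, y'(0) = 0: the LHS transforms to (s^2 - 6*s - 4)Y - (-s + 6).
The right side is L{sin(2*t)} = 2/(s^2 + 4).
So (s^2 - 6*s - 4)Y = 2/(s^2 + 4) + (-s + 6).
Isolate Y and clear denominators.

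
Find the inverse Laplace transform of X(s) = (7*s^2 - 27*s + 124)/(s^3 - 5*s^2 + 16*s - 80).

4*exp(5*t) - 3*sin(4*t) + 3*cos(4*t)

Factor the denominator: s^3 - 5*s^2 + 16*s - 80 = (s - 5)*(s^2 + 16).
Partial fraction decomposition gives [4/(s - 5)] + [3*s/(s^2 + 16)] + [-12/(s^2 + 16)].
Invert each term: 4/(s - 5) ↔ 4e^(5t); 3·s/(s^2 + 16) ↔ 3cos(4t); -3·4/(s^2 + 16) ↔ -3sin(4t).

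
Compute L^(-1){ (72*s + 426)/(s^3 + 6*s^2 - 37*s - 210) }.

6*exp(6*t) - 3*exp(-5*t) - 3*exp(-7*t)

Factor the denominator: s^3 + 6*s^2 - 37*s - 210 = (s - 6)*(s + 5)*(s + 7).
Partial fraction decomposition gives [-3/(s + 7)] + [-3/(s + 5)] + [6/(s - 6)].
Invert each term: -3/(s + 7) ↔ -3e^(-7t); -3/(s + 5) ↔ -3e^(-5t); 6/(s - 6) ↔ 6e^(6t).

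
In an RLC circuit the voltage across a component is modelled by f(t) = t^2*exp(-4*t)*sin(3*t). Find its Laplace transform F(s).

F(s) = 18*(s^2 + 8*s + 13)/(s^2 + 8*s + 25)^3

L{sin(3t)} = 3/(s^2 + 9).
Multiplying by e^(-4t) shifts s → s + 4, so L{exp(-4*t)*sin(3*t)} = 3/((s + 4)^2 + 9).
Then apply L{t^2·g(t)} = (-1)^2 d^2/ds^2[G(s)] with G(s) = 3/((s + 4)^2 + 9):
differentiating 2 times and applying the sign gives 18*(s^2 + 8*s + 13)/(s^2 + 8*s + 25)^3.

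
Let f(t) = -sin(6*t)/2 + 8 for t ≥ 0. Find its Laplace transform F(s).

The transform is linear, so treat each term independently.
L{8} = 8/s; (-1/2)·[L{sin(6t)} = 6/(s^2 + 36)].

F(s) = -3/(s^2 + 36) + 8/s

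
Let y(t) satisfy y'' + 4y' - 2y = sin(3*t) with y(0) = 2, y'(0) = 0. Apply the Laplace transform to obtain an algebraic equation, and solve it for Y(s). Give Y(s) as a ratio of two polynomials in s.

Y(s) = (2*s^3 + 8*s^2 + 18*s + 75)/(s^4 + 4*s^3 + 7*s^2 + 36*s - 18)

Transform both sides with L{·}.
Using L{y''} = s^2 Y - s·y(0) - y'(0) and L{y'} = sY - y(0), with y(0) = 2, y'(0) = 0, the left side becomes (s^2 + 4*s - 2)Y - (2*s + 8).
The right side is L{sin(3*t)} = 3/(s^2 + 9).
So (s^2 + 4*s - 2)Y = 3/(s^2 + 9) + (2*s + 8).
Solve for Y(s) and write it as one ratio of polynomials.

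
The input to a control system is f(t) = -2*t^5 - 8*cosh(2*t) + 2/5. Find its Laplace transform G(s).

The transform is linear, so treat each term independently.
L{2/5} = (2/5)/s; (-2)·[L{t^5} = 5!/s^6 = 120/s^6]; (-8)·[L{cosh(2t)} = s/(s^2 - 4)].

G(s) = -8*s/(s^2 - 4) + 2/(5*s) - 240/s^6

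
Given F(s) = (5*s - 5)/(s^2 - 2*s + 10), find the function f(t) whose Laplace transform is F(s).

f(t) = 5*exp(t)*cos(3*t)

Rewrite the denominator: s^2 - 2*s + 10 = (s - 1)^2 + 9.
The form in (s - 1) signals a first-shifting-theorem factor e^(t).
Since L{cos(3t)} = s/(s^2 + 9), the inverse is e^(t)*cos(3*t), scaled by 5.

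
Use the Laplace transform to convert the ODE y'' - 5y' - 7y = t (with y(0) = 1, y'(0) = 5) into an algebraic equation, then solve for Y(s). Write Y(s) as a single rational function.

Laplace-transform each side.
With L{y''} = s^2 Y - s·y(0) - y'(0) and L{y'} = sY - y(0), with y(0) = 1, y'(0) = 5: the LHS transforms to (s^2 - 5*s - 7)Y - (s).
The right side is L{t} = s^(-2).
So (s^2 - 5*s - 7)Y = s^(-2) + (s).
Divide through and combine into a single rational function.

Y(s) = (s^3 + 1)/(s^4 - 5*s^3 - 7*s^2)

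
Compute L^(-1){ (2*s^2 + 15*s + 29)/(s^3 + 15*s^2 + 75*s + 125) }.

Factor the denominator: s^3 + 15*s^2 + 75*s + 125 = (s + 5)^3.
Partial fraction decomposition gives [2/(s + 5)] + [-5/(s + 5)^2] + [4/(s + 5)^3].
Invert each term: 2/(s + 5) ↔ 2e^(-5t); -5/(s + 5)^2 ↔ -5t·e^(-5t); 4/(s + 5)^3 ↔ (2)t^2·e^(-5t).

2*t^2*exp(-5*t) - 5*t*exp(-5*t) + 2*exp(-5*t)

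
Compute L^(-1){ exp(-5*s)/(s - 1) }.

The factor e^(-5s) signals a time shift by c = 5 (second shifting theorem).
L{e^(t)} = 1/(s - 1), so L^-1{1/(s - 1)} = exp(t).
Hence the inverse is u(t - 5) times that function evaluated at t - 5.

Heaviside(t - 5)*(exp(t - 5))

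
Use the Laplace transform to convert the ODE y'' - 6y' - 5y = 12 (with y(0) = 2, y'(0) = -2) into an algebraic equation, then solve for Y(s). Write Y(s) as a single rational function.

Apply the Laplace transform to the equation.
Using L{y''} = s^2 Y - s·y(0) - y'(0) and L{y'} = sY - y(0), with y(0) = 2, y'(0) = -2, the left side becomes (s^2 - 6*s - 5)Y - (2*s - 14).
The right side is L{12} = 12/s.
So (s^2 - 6*s - 5)Y = 12/s + (2*s - 14).
Solve for Y(s) and write it as one ratio of polynomials.

Y(s) = (2*s^2 - 14*s + 12)/(s^3 - 6*s^2 - 5*s)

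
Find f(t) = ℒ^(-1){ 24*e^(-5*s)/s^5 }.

f(t) = Heaviside(t - 5)*((t - 5)^4)

The factor e^(-5s) signals a time shift by c = 5 (second shifting theorem).
L{t^4} = 4!/s^5 = 24/s^5, so L^-1{24/s^5} = t^4.
Hence the inverse is u(t - 5) times that function evaluated at t - 5.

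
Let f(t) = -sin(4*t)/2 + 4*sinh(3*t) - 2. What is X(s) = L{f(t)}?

Apply the Laplace transform termwise.
(4)·[L{sinh(3t)} = 3/(s^2 - 9)]; (-1/2)·[L{sin(4t)} = 4/(s^2 + 16)]; L{-2} = -2/s.

X(s) = -2/(s^2 + 16) + 12/(s^2 - 9) - 2/s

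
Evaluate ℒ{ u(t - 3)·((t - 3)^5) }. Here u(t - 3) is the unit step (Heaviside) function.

By the second shifting theorem, L{u(t - c)·g(t - c)} = e^(-cs)·G(s) with c = 3 and G(s) = L{g(t)}.
L{t^5} = 5!/s^6 = 120/s^6.

120*exp(-3*s)/s^6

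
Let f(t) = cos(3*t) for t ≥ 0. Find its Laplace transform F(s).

F(s) = s/(s^2 + 9)

L{cos(3t)} = s/(s^2 + 9).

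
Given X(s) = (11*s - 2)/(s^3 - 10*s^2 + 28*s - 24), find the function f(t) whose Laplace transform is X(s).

f(t) = -5*t*exp(2*t) + 4*exp(6*t) - 4*exp(2*t)

Factor the denominator: s^3 - 10*s^2 + 28*s - 24 = (s - 6)*(s - 2)^2.
Partial fraction decomposition gives [-4/(s - 2)] + [-5/(s - 2)^2] + [4/(s - 6)].
Invert each term: -4/(s - 2) ↔ -4e^(2t); -5/(s - 2)^2 ↔ -5t·e^(2t); 4/(s - 6) ↔ 4e^(6t).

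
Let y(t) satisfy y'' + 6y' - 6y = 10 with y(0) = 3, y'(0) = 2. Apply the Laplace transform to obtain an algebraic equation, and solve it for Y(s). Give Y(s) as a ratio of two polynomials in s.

Y(s) = (3*s^2 + 20*s + 10)/(s^3 + 6*s^2 - 6*s)

Take the Laplace transform of both sides.
With L{y''} = s^2 Y - s·y(0) - y'(0) and L{y'} = sY - y(0), with y(0) = 3, y'(0) = 2: the LHS transforms to (s^2 + 6*s - 6)Y - (3*s + 20).
The right side is L{10} = 10/s.
So (s^2 + 6*s - 6)Y = 10/s + (3*s + 20).
Isolate Y and clear denominators.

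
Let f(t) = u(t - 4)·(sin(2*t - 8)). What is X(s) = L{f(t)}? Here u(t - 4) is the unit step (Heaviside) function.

X(s) = 2*exp(-4*s)/(s^2 + 4)

By the second shifting theorem, L{u(t - c)·g(t - c)} = e^(-cs)·G(s) with c = 4 and G(s) = L{g(t)}.
L{sin(2t)} = 2/(s^2 + 4).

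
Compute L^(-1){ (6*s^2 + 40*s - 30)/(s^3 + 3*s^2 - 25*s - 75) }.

Factor the denominator: s^3 + 3*s^2 - 25*s - 75 = (s - 5)*(s + 3)*(s + 5).
Partial fraction decomposition gives [4/(s - 5)] + [-4/(s + 5)] + [6/(s + 3)].
Invert each term: 4/(s - 5) ↔ 4e^(5t); -4/(s + 5) ↔ -4e^(-5t); 6/(s + 3) ↔ 6e^(-3t).

4*exp(5*t) + 6*exp(-3*t) - 4*exp(-5*t)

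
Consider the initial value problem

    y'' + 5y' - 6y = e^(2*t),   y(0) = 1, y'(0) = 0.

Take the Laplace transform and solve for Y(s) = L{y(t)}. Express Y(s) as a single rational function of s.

Y(s) = (s^2 + 3*s - 9)/(s^3 + 3*s^2 - 16*s + 12)

Take the Laplace transform of both sides.
With L{y''} = s^2 Y - s·y(0) - y'(0) and L{y'} = sY - y(0), with y(0) = 1, y'(0) = 0: the LHS transforms to (s^2 + 5*s - 6)Y - (s + 5).
The right side is L{e^(2*t)} = 1/(s - 2).
So (s^2 + 5*s - 6)Y = 1/(s - 2) + (s + 5).
Solve for Y(s) and write it as one ratio of polynomials.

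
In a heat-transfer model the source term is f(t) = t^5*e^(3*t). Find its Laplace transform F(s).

L{t^5} = 5!/s^6 = 120/s^6.
By the first shifting theorem, multiplying by e^(3t) replaces s with s - 3.

F(s) = 120/(s - 3)^6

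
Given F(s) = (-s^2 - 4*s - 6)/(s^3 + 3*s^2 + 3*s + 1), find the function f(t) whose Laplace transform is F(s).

Factor the denominator: s^3 + 3*s^2 + 3*s + 1 = (s + 1)^3.
Partial fraction decomposition gives [-1/(s + 1)] + [-2/(s + 1)^2] + [-3/(s + 1)^3].
Invert each term: -1/(s + 1) ↔ -e^(-t); -2/(s + 1)^2 ↔ -2t·e^(-t); -3/(s + 1)^3 ↔ (-3/2)t^2·e^(-t).

f(t) = -3*t^2*exp(-t)/2 - 2*t*exp(-t) - exp(-t)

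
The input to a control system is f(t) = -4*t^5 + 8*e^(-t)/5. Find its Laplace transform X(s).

X(s) = 8/(5*(s + 1)) - 480/s^6

The transform is linear, so treat each term independently.
(-4)·[L{t^5} = 5!/s^6 = 120/s^6]; (8/5)·[L{e^(-t)} = 1/(s + 1)].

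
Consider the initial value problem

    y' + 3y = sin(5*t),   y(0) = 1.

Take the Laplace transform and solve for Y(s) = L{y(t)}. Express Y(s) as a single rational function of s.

Y(s) = (s^2 + 30)/(s^3 + 3*s^2 + 25*s + 75)

Laplace-transform each side.
Using L{y'} = sY - y(0) = sY - 1, the left side becomes (s + 3)Y - (1).
The right side is L{sin(5*t)} = 5/(s^2 + 25).
So (s + 3)Y = 5/(s^2 + 25) + (1).
Solve for Y(s) and write it as one ratio of polynomials.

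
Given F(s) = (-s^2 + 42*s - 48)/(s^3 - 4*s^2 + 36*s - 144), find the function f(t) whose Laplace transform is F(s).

Factor the denominator: s^3 - 4*s^2 + 36*s - 144 = (s - 4)*(s^2 + 36).
Partial fraction decomposition gives [2/(s - 4)] + [-3*s/(s^2 + 36)] + [30/(s^2 + 36)].
Invert each term: 2/(s - 4) ↔ 2e^(4t); -3·s/(s^2 + 36) ↔ -3cos(6t); 5·6/(s^2 + 36) ↔ 5sin(6t).

f(t) = 2*exp(4*t) + 5*sin(6*t) - 3*cos(6*t)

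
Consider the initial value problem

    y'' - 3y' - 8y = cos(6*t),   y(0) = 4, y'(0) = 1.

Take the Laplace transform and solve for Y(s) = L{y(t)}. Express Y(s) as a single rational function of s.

Laplace-transform each side.
With L{y''} = s^2 Y - s·y(0) - y'(0) and L{y'} = sY - y(0), with y(0) = 4, y'(0) = 1: the LHS transforms to (s^2 - 3*s - 8)Y - (4*s - 11).
The right side is L{cos(6*t)} = s/(s^2 + 36).
So (s^2 - 3*s - 8)Y = s/(s^2 + 36) + (4*s - 11).
Solve for Y(s) and write it as one ratio of polynomials.

Y(s) = (4*s^3 - 11*s^2 + 145*s - 396)/(s^4 - 3*s^3 + 28*s^2 - 108*s - 288)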